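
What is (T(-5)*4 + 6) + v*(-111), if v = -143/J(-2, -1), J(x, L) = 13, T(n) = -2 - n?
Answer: 1239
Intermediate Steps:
v = -11 (v = -143/13 = -143*1/13 = -11)
(T(-5)*4 + 6) + v*(-111) = ((-2 - 1*(-5))*4 + 6) - 11*(-111) = ((-2 + 5)*4 + 6) + 1221 = (3*4 + 6) + 1221 = (12 + 6) + 1221 = 18 + 1221 = 1239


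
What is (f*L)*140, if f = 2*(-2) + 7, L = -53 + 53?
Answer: 0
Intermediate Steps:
L = 0
f = 3 (f = -4 + 7 = 3)
(f*L)*140 = (3*0)*140 = 0*140 = 0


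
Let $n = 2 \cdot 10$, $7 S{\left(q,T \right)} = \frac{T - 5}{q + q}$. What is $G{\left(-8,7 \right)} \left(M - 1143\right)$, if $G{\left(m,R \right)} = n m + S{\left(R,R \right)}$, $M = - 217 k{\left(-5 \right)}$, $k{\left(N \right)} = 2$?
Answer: $\frac{12362103}{49} \approx 2.5229 \cdot 10^{5}$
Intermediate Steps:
$S{\left(q,T \right)} = \frac{-5 + T}{14 q}$ ($S{\left(q,T \right)} = \frac{\left(T - 5\right) \frac{1}{q + q}}{7} = \frac{\left(-5 + T\right) \frac{1}{2 q}}{7} = \frac{\frac{1}{2} \frac{1}{q} \left(-5 + T\right)}{7} = \frac{-5 + T}{14 q}$)
$n = 20$
$M = -434$ ($M = \left(-217\right) 2 = -434$)
$G{\left(m,R \right)} = 20 m + \frac{-5 + R}{14 R}$
$G{\left(-8,7 \right)} \left(M - 1143\right) = \frac{-5 + 7 + 280 \cdot 7 \left(-8\right)}{14 \cdot 7} \left(-434 - 1143\right) = \frac{1}{14} \cdot \frac{1}{7} \left(-5 + 7 - 15680\right) \left(-1577\right) = \frac{1}{14} \cdot \frac{1}{7} \left(-15678\right) \left(-1577\right) = \left(- \frac{7839}{49}\right) \left(-1577\right) = \frac{12362103}{49}$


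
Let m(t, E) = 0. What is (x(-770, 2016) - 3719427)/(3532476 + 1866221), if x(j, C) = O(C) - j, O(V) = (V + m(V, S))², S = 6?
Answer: 345599/5398697 ≈ 0.064015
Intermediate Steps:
O(V) = V² (O(V) = (V + 0)² = V²)
x(j, C) = C² - j
(x(-770, 2016) - 3719427)/(3532476 + 1866221) = ((2016² - 1*(-770)) - 3719427)/(3532476 + 1866221) = ((4064256 + 770) - 3719427)/5398697 = (4065026 - 3719427)*(1/5398697) = 345599*(1/5398697) = 345599/5398697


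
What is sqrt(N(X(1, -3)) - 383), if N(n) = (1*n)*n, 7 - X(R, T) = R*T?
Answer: I*sqrt(283) ≈ 16.823*I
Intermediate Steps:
X(R, T) = 7 - R*T
N(n) = n**2 (N(n) = n*n = n**2)
sqrt(N(X(1, -3)) - 383) = sqrt((7 - 1*1*(-3))**2 - 383) = sqrt((7 + 3)**2 - 383) = sqrt(10**2 - 383) = sqrt(100 - 383) = sqrt(-283) = I*sqrt(283)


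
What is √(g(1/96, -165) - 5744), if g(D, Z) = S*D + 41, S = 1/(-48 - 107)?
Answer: I*√78920396130/3720 ≈ 75.518*I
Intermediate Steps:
S = -1/155 (S = 1/(-155) = -1/155 ≈ -0.0064516)
g(D, Z) = 41 - D/155 (g(D, Z) = -D/155 + 41 = 41 - D/155)
√(g(1/96, -165) - 5744) = √((41 - 1/155/96) - 5744) = √((41 - 1/155*1/96) - 5744) = √((41 - 1/14880) - 5744) = √(610079/14880 - 5744) = √(-84860641/14880) = I*√78920396130/3720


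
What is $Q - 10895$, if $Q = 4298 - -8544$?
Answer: $1947$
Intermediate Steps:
$Q = 12842$ ($Q = 4298 + 8544 = 12842$)
$Q - 10895 = 12842 - 10895 = 1947$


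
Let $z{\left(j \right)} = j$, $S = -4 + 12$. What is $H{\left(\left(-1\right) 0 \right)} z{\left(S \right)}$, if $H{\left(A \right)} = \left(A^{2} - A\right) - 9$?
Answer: $-72$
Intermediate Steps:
$S = 8$
$H{\left(A \right)} = -9 + A^{2} - A$
$H{\left(\left(-1\right) 0 \right)} z{\left(S \right)} = \left(-9 + \left(\left(-1\right) 0\right)^{2} - \left(-1\right) 0\right) 8 = \left(-9 + 0^{2} - 0\right) 8 = \left(-9 + 0 + 0\right) 8 = \left(-9\right) 8 = -72$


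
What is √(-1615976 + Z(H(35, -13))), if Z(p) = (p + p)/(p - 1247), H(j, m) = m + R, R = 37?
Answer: 2*I*√604265556302/1223 ≈ 1271.2*I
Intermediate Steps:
H(j, m) = 37 + m (H(j, m) = m + 37 = 37 + m)
Z(p) = 2*p/(-1247 + p) (Z(p) = (2*p)/(-1247 + p) = 2*p/(-1247 + p))
√(-1615976 + Z(H(35, -13))) = √(-1615976 + 2*(37 - 13)/(-1247 + (37 - 13))) = √(-1615976 + 2*24/(-1247 + 24)) = √(-1615976 + 2*24/(-1223)) = √(-1615976 + 2*24*(-1/1223)) = √(-1615976 - 48/1223) = √(-1976338696/1223) = 2*I*√604265556302/1223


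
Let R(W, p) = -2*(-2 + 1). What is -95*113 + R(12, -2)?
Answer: -10733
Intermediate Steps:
R(W, p) = 2 (R(W, p) = -2*(-1) = 2)
-95*113 + R(12, -2) = -95*113 + 2 = -10735 + 2 = -10733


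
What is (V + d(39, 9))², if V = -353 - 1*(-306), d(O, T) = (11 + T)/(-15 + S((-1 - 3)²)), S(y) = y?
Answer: 729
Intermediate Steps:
d(O, T) = 11 + T (d(O, T) = (11 + T)/(-15 + (-1 - 3)²) = (11 + T)/(-15 + (-4)²) = (11 + T)/(-15 + 16) = (11 + T)/1 = (11 + T)*1 = 11 + T)
V = -47 (V = -353 + 306 = -47)
(V + d(39, 9))² = (-47 + (11 + 9))² = (-47 + 20)² = (-27)² = 729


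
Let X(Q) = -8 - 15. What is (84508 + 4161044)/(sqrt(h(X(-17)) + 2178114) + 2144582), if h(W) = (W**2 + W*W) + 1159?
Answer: 9104934399264/4599229774393 - 12736656*sqrt(242259)/4599229774393 ≈ 1.9783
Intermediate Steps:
X(Q) = -23
h(W) = 1159 + 2*W**2 (h(W) = (W**2 + W**2) + 1159 = 2*W**2 + 1159 = 1159 + 2*W**2)
(84508 + 4161044)/(sqrt(h(X(-17)) + 2178114) + 2144582) = (84508 + 4161044)/(sqrt((1159 + 2*(-23)**2) + 2178114) + 2144582) = 4245552/(sqrt((1159 + 2*529) + 2178114) + 2144582) = 4245552/(sqrt((1159 + 1058) + 2178114) + 2144582) = 4245552/(sqrt(2217 + 2178114) + 2144582) = 4245552/(sqrt(2180331) + 2144582) = 4245552/(3*sqrt(242259) + 2144582) = 4245552/(2144582 + 3*sqrt(242259))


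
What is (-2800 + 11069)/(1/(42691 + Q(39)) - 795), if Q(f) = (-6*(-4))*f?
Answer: -360751663/34683464 ≈ -10.401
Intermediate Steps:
Q(f) = 24*f
(-2800 + 11069)/(1/(42691 + Q(39)) - 795) = (-2800 + 11069)/(1/(42691 + 24*39) - 795) = 8269/(1/(42691 + 936) - 795) = 8269/(1/43627 - 795) = 8269/(-34683464/43627) = 8269*(-43627/34683464) = -360751663/34683464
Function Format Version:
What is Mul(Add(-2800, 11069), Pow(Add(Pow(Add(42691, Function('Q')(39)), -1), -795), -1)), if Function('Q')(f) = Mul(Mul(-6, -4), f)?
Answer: Rational(-360751663, 34683464) ≈ -10.401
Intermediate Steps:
Function('Q')(f) = Mul(24, f)
Mul(Add(-2800, 11069), Pow(Add(Pow(Add(42691, Function('Q')(39)), -1), -795), -1)) = Mul(Add(-2800, 11069), Pow(Add(Pow(Add(42691, Mul(24, 39)), -1), -795), -1)) = Mul(8269, Pow(Add(Pow(Add(42691, 936), -1), -795), -1)) = Mul(8269, Pow(Add(Pow(43627, -1), -795), -1)) = Mul(8269, Pow(Add(Rational(1, 43627), -795), -1)) = Mul(8269, Pow(Rational(-34683464, 43627), -1)) = Mul(8269, Rational(-43627, 34683464)) = Rational(-360751663, 34683464)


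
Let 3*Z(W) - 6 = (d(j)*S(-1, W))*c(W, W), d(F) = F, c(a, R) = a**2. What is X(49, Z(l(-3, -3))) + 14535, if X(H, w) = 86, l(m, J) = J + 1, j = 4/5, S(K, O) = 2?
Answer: 14621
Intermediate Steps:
j = 4/5 (j = 4*(1/5) = 4/5 ≈ 0.80000)
l(m, J) = 1 + J
Z(W) = 2 + 8*W**2/15 (Z(W) = 2 + (((4/5)*2)*W**2)/3 = 2 + (8*W**2/5)/3 = 2 + 8*W**2/15)
X(49, Z(l(-3, -3))) + 14535 = 86 + 14535 = 14621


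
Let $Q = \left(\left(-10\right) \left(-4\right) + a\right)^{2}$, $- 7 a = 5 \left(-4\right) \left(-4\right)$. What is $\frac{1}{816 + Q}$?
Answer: $\frac{49}{79984} \approx 0.00061262$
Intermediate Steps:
$a = - \frac{80}{7}$ ($a = - \frac{5 \left(-4\right) \left(-4\right)}{7} = - \frac{\left(-20\right) \left(-4\right)}{7} = \left(- \frac{1}{7}\right) 80 = - \frac{80}{7} \approx -11.429$)
$Q = \frac{40000}{49}$ ($Q = \left(\left(-10\right) \left(-4\right) - \frac{80}{7}\right)^{2} = \left(40 - \frac{80}{7}\right)^{2} = \left(\frac{200}{7}\right)^{2} = \frac{40000}{49} \approx 816.33$)
$\frac{1}{816 + Q} = \frac{1}{816 + \frac{40000}{49}} = \frac{1}{\frac{79984}{49}} = \frac{49}{79984}$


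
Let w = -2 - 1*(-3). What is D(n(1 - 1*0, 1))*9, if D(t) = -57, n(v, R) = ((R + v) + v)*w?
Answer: -513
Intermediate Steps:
w = 1 (w = -2 + 3 = 1)
n(v, R) = R + 2*v (n(v, R) = ((R + v) + v)*1 = (R + 2*v)*1 = R + 2*v)
D(n(1 - 1*0, 1))*9 = -57*9 = -513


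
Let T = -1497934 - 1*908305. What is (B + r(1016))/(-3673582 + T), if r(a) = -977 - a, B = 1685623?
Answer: -561210/2026607 ≈ -0.27692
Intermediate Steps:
T = -2406239 (T = -1497934 - 908305 = -2406239)
(B + r(1016))/(-3673582 + T) = (1685623 + (-977 - 1*1016))/(-3673582 - 2406239) = (1685623 + (-977 - 1016))/(-6079821) = (1685623 - 1993)*(-1/6079821) = 1683630*(-1/6079821) = -561210/2026607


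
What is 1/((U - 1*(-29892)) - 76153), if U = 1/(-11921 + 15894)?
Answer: -3973/183794952 ≈ -2.1616e-5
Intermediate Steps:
U = 1/3973 ≈ 0.00025170
1/((U - 1*(-29892)) - 76153) = 1/((1/3973 - 1*(-29892)) - 76153) = 1/((1/3973 + 29892) - 76153) = 1/(118760917/3973 - 76153) = 1/(-183794952/3973) = -3973/183794952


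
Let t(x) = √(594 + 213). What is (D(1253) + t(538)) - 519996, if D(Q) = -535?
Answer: -520531 + √807 ≈ -5.2050e+5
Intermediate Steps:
t(x) = √807
(D(1253) + t(538)) - 519996 = (-535 + √807) - 519996 = -520531 + √807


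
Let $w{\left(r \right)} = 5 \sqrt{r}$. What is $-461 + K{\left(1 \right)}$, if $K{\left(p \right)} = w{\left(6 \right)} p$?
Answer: $-461 + 5 \sqrt{6} \approx -448.75$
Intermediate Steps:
$K{\left(p \right)} = 5 p \sqrt{6}$ ($K{\left(p \right)} = 5 \sqrt{6} p = 5 p \sqrt{6}$)
$-461 + K{\left(1 \right)} = -461 + 5 \cdot 1 \sqrt{6} = -461 + 5 \sqrt{6}$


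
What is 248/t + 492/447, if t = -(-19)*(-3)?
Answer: -27604/8493 ≈ -3.2502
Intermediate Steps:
t = -57 (t = -19*3 = -57)
248/t + 492/447 = 248/(-57) + 492/447 = 248*(-1/57) + 492*(1/447) = -248/57 + 164/149 = -27604/8493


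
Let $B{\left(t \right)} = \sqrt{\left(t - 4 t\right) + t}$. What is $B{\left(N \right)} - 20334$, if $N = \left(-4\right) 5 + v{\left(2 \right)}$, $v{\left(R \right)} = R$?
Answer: $-20328$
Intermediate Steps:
$N = -18$ ($N = \left(-4\right) 5 + 2 = -20 + 2 = -18$)
$B{\left(t \right)} = \sqrt{2} \sqrt{- t}$ ($B{\left(t \right)} = \sqrt{- 3 t + t} = \sqrt{- 2 t} = \sqrt{2} \sqrt{- t}$)
$B{\left(N \right)} - 20334 = \sqrt{2} \sqrt{\left(-1\right) \left(-18\right)} - 20334 = \sqrt{2} \sqrt{18} - 20334 = \sqrt{2} \cdot 3 \sqrt{2} - 20334 = 6 - 20334 = -20328$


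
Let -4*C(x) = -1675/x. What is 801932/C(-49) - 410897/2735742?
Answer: -430000982747099/4582367850 ≈ -93838.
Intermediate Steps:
C(x) = 1675/(4*x) (C(x) = -(-1675)/(4*x) = 1675/(4*x))
801932/C(-49) - 410897/2735742 = 801932/(((1675/4)/(-49))) - 410897/2735742 = 801932/(((1675/4)*(-1/49))) - 410897*1/2735742 = 801932/(-1675/196) - 410897/2735742 = 801932*(-196/1675) - 410897/2735742 = -157178672/1675 - 410897/2735742 = -430000982747099/4582367850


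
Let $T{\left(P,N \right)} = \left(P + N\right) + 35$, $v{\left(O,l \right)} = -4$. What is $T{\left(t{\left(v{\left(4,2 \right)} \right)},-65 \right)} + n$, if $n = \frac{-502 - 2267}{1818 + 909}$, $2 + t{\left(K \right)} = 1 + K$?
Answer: $- \frac{32738}{909} \approx -36.015$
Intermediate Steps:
$t{\left(K \right)} = -1 + K$ ($t{\left(K \right)} = -2 + \left(1 + K\right) = -1 + K$)
$n = - \frac{923}{909}$ ($n = - \frac{2769}{2727} = \left(-2769\right) \frac{1}{2727} = - \frac{923}{909} \approx -1.0154$)
$T{\left(P,N \right)} = 35 + N + P$ ($T{\left(P,N \right)} = \left(N + P\right) + 35 = 35 + N + P$)
$T{\left(t{\left(v{\left(4,2 \right)} \right)},-65 \right)} + n = \left(35 - 65 - 5\right) - \frac{923}{909} = -35 - \frac{923}{909} = - \frac{32738}{909}$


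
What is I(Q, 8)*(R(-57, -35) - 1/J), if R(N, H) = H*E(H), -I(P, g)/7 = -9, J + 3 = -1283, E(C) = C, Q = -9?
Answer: 99247113/1286 ≈ 77175.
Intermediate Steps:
J = -1286 (J = -3 - 1283 = -1286)
I(P, g) = 63 (I(P, g) = -7*(-9) = 63)
R(N, H) = H² (R(N, H) = H*H = H²)
I(Q, 8)*(R(-57, -35) - 1/J) = 63*((-35)² - 1/(-1286)) = 63*(1225 - 1*(-1/1286)) = 63*(1225 + 1/1286) = 63*(1575351/1286) = 99247113/1286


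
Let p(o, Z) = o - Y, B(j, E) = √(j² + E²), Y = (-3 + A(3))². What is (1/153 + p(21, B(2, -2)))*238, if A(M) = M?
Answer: 44996/9 ≈ 4999.6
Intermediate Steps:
Y = 0 (Y = (-3 + 3)² = 0² = 0)
B(j, E) = √(E² + j²)
p(o, Z) = o (p(o, Z) = o - 1*0 = o + 0 = o)
(1/153 + p(21, B(2, -2)))*238 = (1/153 + 21)*238 = (3214/153)*238 = 44996/9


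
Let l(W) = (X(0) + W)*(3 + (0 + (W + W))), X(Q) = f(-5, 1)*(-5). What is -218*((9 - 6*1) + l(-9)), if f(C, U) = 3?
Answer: -79134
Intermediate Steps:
X(Q) = -15 (X(Q) = 3*(-5) = -15)
l(W) = (-15 + W)*(3 + 2*W) (l(W) = (-15 + W)*(3 + (0 + (W + W))) = (-15 + W)*(3 + (0 + 2*W)) = (-15 + W)*(3 + 2*W))
-218*((9 - 6*1) + l(-9)) = -218*((9 - 6*1) + (-45 - 27*(-9) + 2*(-9)²)) = -218*((9 - 6) + (-45 + 243 + 2*81)) = -218*(3 + (-45 + 243 + 162)) = -218*(3 + 360) = -218*363 = -79134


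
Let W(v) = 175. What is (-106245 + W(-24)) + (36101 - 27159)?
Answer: -97128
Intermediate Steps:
(-106245 + W(-24)) + (36101 - 27159) = (-106245 + 175) + (36101 - 27159) = -106070 + 8942 = -97128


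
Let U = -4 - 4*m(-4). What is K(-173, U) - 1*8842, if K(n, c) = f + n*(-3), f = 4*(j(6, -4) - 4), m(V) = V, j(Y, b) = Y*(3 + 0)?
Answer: -8267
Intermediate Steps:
j(Y, b) = 3*Y (j(Y, b) = Y*3 = 3*Y)
f = 56 (f = 4*(3*6 - 4) = 4*(18 - 4) = 4*14 = 56)
U = 12 (U = -4 - 4*(-4) = -4 + 16 = 12)
K(n, c) = 56 - 3*n (K(n, c) = 56 + n*(-3) = 56 - 3*n)
K(-173, U) - 1*8842 = (56 - 3*(-173)) - 1*8842 = (56 + 519) - 8842 = 575 - 8842 = -8267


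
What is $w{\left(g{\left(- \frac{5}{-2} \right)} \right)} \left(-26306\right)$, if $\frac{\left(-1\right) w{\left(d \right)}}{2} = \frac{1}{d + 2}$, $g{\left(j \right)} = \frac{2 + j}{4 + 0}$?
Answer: $\frac{420896}{25} \approx 16836.0$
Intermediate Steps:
$g{\left(j \right)} = \frac{1}{2} + \frac{j}{4}$ ($g{\left(j \right)} = \frac{2 + j}{4} = \left(2 + j\right) \frac{1}{4} = \frac{1}{2} + \frac{j}{4}$)
$w{\left(d \right)} = - \frac{2}{2 + d}$ ($w{\left(d \right)} = - \frac{2}{d + 2} = - \frac{2}{2 + d}$)
$w{\left(g{\left(- \frac{5}{-2} \right)} \right)} \left(-26306\right) = - \frac{2}{2 + \left(\frac{1}{2} + \frac{\left(-5\right) \frac{1}{-2}}{4}\right)} \left(-26306\right) = - \frac{2}{2 + \left(\frac{1}{2} + \frac{\left(-5\right) \left(- \frac{1}{2}\right)}{4}\right)} \left(-26306\right) = - \frac{2}{2 + \left(\frac{1}{2} + \frac{1}{4} \cdot \frac{5}{2}\right)} \left(-26306\right) = - \frac{2}{2 + \left(\frac{1}{2} + \frac{5}{8}\right)} \left(-26306\right) = - \frac{2}{2 + \frac{9}{8}} \left(-26306\right) = - \frac{2}{\frac{25}{8}} \left(-26306\right) = \left(-2\right) \frac{8}{25} \left(-26306\right) = \left(- \frac{16}{25}\right) \left(-26306\right) = \frac{420896}{25}$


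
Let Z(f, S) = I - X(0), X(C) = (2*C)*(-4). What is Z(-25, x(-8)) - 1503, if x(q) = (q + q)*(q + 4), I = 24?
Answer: -1479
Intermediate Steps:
X(C) = -8*C
x(q) = 2*q*(4 + q) (x(q) = (2*q)*(4 + q) = 2*q*(4 + q))
Z(f, S) = 24 (Z(f, S) = 24 - (-8)*0 = 24 - 1*0 = 24 + 0 = 24)
Z(-25, x(-8)) - 1503 = 24 - 1503 = -1479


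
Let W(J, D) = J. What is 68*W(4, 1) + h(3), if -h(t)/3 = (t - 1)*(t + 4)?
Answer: 230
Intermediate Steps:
h(t) = -3*(-1 + t)*(4 + t) (h(t) = -3*(t - 1)*(t + 4) = -3*(-1 + t)*(4 + t))
68*W(4, 1) + h(3) = 68*4 + (12 - 9*3 - 3*3**2) = 272 + (12 - 27 - 3*9) = 272 + (12 - 27 - 27) = 272 - 42 = 230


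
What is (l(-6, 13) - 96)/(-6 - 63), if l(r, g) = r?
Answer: 34/23 ≈ 1.4783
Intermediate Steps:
(l(-6, 13) - 96)/(-6 - 63) = (-6 - 96)/(-6 - 63) = -102/(-69) = -1/69*(-102) = 34/23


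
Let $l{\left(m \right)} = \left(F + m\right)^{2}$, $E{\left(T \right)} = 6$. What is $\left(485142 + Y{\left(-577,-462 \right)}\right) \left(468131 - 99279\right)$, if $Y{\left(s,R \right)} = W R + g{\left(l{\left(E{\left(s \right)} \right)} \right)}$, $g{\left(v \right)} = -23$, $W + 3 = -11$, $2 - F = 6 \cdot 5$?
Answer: $181322848124$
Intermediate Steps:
$F = -28$ ($F = 2 - 6 \cdot 5 = 2 - 30 = -28$)
$W = -14$ ($W = -3 - 11 = -14$)
$l{\left(m \right)} = \left(-28 + m\right)^{2}$
$Y{\left(s,R \right)} = -23 - 14 R$ ($Y{\left(s,R \right)} = - 14 R - 23 = -23 - 14 R$)
$\left(485142 + Y{\left(-577,-462 \right)}\right) \left(468131 - 99279\right) = \left(485142 - -6445\right) \left(468131 - 99279\right) = \left(485142 + \left(-23 + 6468\right)\right) 368852 = \left(485142 + 6445\right) 368852 = 491587 \cdot 368852 = 181322848124$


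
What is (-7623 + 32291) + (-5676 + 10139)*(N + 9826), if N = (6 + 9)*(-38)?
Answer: 41334196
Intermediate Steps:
N = -570 (N = 15*(-38) = -570)
(-7623 + 32291) + (-5676 + 10139)*(N + 9826) = (-7623 + 32291) + (-5676 + 10139)*(-570 + 9826) = 24668 + 4463*9256 = 24668 + 41309528 = 41334196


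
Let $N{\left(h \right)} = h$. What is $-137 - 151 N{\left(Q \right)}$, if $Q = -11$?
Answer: $1524$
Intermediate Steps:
$-137 - 151 N{\left(Q \right)} = -137 - -1661 = -137 + 1661 = 1524$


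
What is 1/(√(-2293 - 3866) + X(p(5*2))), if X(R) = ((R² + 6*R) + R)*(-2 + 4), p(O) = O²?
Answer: 21400/457966159 - I*√6159/457966159 ≈ 4.6728e-5 - 1.7136e-7*I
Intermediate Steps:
X(R) = 2*R² + 14*R (X(R) = (R² + 7*R)*2 = 2*R² + 14*R)
1/(√(-2293 - 3866) + X(p(5*2))) = 1/(√(-2293 - 3866) + 2*(5*2)²*(7 + (5*2)²)) = 1/(√(-6159) + 2*10²*(7 + 10²)) = 1/(I*√6159 + 2*100*(7 + 100)) = 1/(I*√6159 + 2*100*107) = 1/(I*√6159 + 21400) = 1/(21400 + I*√6159)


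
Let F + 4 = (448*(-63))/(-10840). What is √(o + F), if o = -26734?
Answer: I*√49086856010/1355 ≈ 163.51*I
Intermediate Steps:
F = -1892/1355 (F = -4 + (448*(-63))/(-10840) = -4 - 28224*(-1/10840) = -4 + 3528/1355 = -1892/1355 ≈ -1.3963)
√(o + F) = √(-26734 - 1892/1355) = √(-36226462/1355) = I*√49086856010/1355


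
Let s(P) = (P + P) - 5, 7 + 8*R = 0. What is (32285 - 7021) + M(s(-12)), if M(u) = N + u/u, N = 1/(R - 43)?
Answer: 8868007/351 ≈ 25265.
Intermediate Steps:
R = -7/8 (R = -7/8 + (⅛)*0 = -7/8 + 0 = -7/8 ≈ -0.87500)
N = -8/351 (N = 1/(-7/8 - 43) = 1/(-351/8) = -8/351 ≈ -0.022792)
s(P) = -5 + 2*P (s(P) = 2*P - 5 = -5 + 2*P)
M(u) = 343/351 (M(u) = -8/351 + u/u = -8/351 + 1 = 343/351)
(32285 - 7021) + M(s(-12)) = (32285 - 7021) + 343/351 = 25264 + 343/351 = 8868007/351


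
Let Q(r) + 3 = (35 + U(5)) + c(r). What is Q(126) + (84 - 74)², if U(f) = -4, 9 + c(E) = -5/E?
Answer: 14989/126 ≈ 118.96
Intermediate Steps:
c(E) = -9 - 5/E
Q(r) = 19 - 5/r (Q(r) = -3 + ((35 - 4) + (-9 - 5/r)) = -3 + (31 + (-9 - 5/r)) = -3 + (22 - 5/r) = 19 - 5/r)
Q(126) + (84 - 74)² = (19 - 5/126) + (84 - 74)² = (19 - 5*1/126) + 10² = (19 - 5/126) + 100 = 2389/126 + 100 = 14989/126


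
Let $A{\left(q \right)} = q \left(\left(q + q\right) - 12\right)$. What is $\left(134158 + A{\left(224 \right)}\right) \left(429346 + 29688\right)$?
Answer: $106414179948$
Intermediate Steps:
$A{\left(q \right)} = q \left(-12 + 2 q\right)$ ($A{\left(q \right)} = q \left(2 q - 12\right) = q \left(-12 + 2 q\right)$)
$\left(134158 + A{\left(224 \right)}\right) \left(429346 + 29688\right) = \left(134158 + 2 \cdot 224 \left(-6 + 224\right)\right) \left(429346 + 29688\right) = \left(134158 + 2 \cdot 224 \cdot 218\right) 459034 = \left(134158 + 97664\right) 459034 = 231822 \cdot 459034 = 106414179948$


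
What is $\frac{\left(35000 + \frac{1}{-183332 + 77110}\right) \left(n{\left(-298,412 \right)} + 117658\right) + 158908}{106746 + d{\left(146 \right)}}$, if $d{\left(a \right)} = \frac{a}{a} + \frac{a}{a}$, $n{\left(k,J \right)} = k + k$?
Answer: $\frac{217613235574257}{5669493028} \approx 38383.0$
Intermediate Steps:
$n{\left(k,J \right)} = 2 k$
$d{\left(a \right)} = 2$ ($d{\left(a \right)} = 1 + 1 = 2$)
$\frac{\left(35000 + \frac{1}{-183332 + 77110}\right) \left(n{\left(-298,412 \right)} + 117658\right) + 158908}{106746 + d{\left(146 \right)}} = \frac{\left(35000 + \frac{1}{-183332 + 77110}\right) \left(2 \left(-298\right) + 117658\right) + 158908}{106746 + 2} = \frac{\left(35000 + \frac{1}{-106222}\right) \left(-596 + 117658\right) + 158908}{106748} = \left(\left(35000 - \frac{1}{106222}\right) 117062 + 158908\right) \frac{1}{106748} = \left(\frac{3717769999}{106222} \cdot 117062 + 158908\right) \frac{1}{106748} = \left(\frac{217604795811469}{53111} + 158908\right) \frac{1}{106748} = \frac{217613235574257}{53111} \cdot \frac{1}{106748} = \frac{217613235574257}{5669493028}$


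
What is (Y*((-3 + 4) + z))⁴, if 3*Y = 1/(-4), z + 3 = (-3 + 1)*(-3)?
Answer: 1/81 ≈ 0.012346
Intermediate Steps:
z = 3 (z = -3 + (-3 + 1)*(-3) = -3 - 2*(-3) = -3 + 6 = 3)
Y = -1/12 (Y = (1/(-4))/3 = (1*(-¼))/3 = (⅓)*(-¼) = -1/12 ≈ -0.083333)
(Y*((-3 + 4) + z))⁴ = (-((-3 + 4) + 3)/12)⁴ = (-(1 + 3)/12)⁴ = (-1/12*4)⁴ = (-⅓)⁴ = 1/81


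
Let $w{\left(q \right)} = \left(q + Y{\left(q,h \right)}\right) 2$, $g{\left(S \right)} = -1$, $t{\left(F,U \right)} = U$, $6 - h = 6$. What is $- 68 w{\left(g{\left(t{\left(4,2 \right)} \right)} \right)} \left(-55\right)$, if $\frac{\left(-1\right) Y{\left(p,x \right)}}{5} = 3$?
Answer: $-119680$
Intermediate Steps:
$h = 0$ ($h = 6 - 6 = 0$)
$Y{\left(p,x \right)} = -15$ ($Y{\left(p,x \right)} = \left(-5\right) 3 = -15$)
$w{\left(q \right)} = -30 + 2 q$ ($w{\left(q \right)} = \left(q - 15\right) 2 = \left(-15 + q\right) 2 = -30 + 2 q$)
$- 68 w{\left(g{\left(t{\left(4,2 \right)} \right)} \right)} \left(-55\right) = - 68 \left(-30 + 2 \left(-1\right)\right) \left(-55\right) = - 68 \left(-30 - 2\right) \left(-55\right) = \left(-68\right) \left(-32\right) \left(-55\right) = 2176 \left(-55\right) = -119680$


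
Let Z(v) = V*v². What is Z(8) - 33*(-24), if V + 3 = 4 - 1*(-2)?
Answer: 984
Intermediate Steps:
V = 3 (V = -3 + (4 - 1*(-2)) = -3 + (4 + 2) = -3 + 6 = 3)
Z(v) = 3*v²
Z(8) - 33*(-24) = 3*8² - 33*(-24) = 3*64 + 792 = 192 + 792 = 984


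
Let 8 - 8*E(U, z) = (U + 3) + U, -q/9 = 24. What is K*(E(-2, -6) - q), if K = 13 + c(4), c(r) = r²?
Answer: 50373/8 ≈ 6296.6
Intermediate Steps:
q = -216 (q = -9*24 = -216)
E(U, z) = 5/8 - U/4 (E(U, z) = 1 - ((U + 3) + U)/8 = 1 - ((3 + U) + U)/8 = 1 - (3 + 2*U)/8 = 1 + (-3/8 - U/4) = 5/8 - U/4)
K = 29 (K = 13 + 4² = 13 + 16 = 29)
K*(E(-2, -6) - q) = 29*((5/8 - ¼*(-2)) - 1*(-216)) = 29*((5/8 + ½) + 216) = 29*(9/8 + 216) = 29*(1737/8) = 50373/8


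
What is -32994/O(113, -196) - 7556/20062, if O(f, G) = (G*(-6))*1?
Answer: -7985851/280868 ≈ -28.433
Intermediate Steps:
O(f, G) = -6*G (O(f, G) = -6*G*1 = -6*G)
-32994/O(113, -196) - 7556/20062 = -32994/((-6*(-196))) - 7556/20062 = -32994/1176 - 7556*1/20062 = -32994*1/1176 - 3778/10031 = -5499/196 - 3778/10031 = -7985851/280868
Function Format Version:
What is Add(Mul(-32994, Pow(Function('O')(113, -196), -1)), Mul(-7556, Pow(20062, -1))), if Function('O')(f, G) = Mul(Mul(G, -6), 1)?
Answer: Rational(-7985851, 280868) ≈ -28.433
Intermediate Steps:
Function('O')(f, G) = Mul(-6, G) (Function('O')(f, G) = Mul(Mul(-6, G), 1) = Mul(-6, G))
Add(Mul(-32994, Pow(Function('O')(113, -196), -1)), Mul(-7556, Pow(20062, -1))) = Add(Mul(-32994, Pow(Mul(-6, -196), -1)), Mul(-7556, Pow(20062, -1))) = Add(Mul(-32994, Pow(1176, -1)), Mul(-7556, Rational(1, 20062))) = Add(Mul(-32994, Rational(1, 1176)), Rational(-3778, 10031)) = Add(Rational(-5499, 196), Rational(-3778, 10031)) = Rational(-7985851, 280868)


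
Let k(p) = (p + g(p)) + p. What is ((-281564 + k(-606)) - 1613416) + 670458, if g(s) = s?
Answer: -1226340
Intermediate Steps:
k(p) = 3*p (k(p) = (p + p) + p = 2*p + p = 3*p)
((-281564 + k(-606)) - 1613416) + 670458 = ((-281564 + 3*(-606)) - 1613416) + 670458 = ((-281564 - 1818) - 1613416) + 670458 = (-283382 - 1613416) + 670458 = -1896798 + 670458 = -1226340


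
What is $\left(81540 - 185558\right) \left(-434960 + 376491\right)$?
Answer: $6081828442$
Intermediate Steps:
$\left(81540 - 185558\right) \left(-434960 + 376491\right) = \left(-104018\right) \left(-58469\right) = 6081828442$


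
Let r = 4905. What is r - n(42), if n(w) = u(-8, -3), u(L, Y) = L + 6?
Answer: 4907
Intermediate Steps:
u(L, Y) = 6 + L
n(w) = -2 (n(w) = 6 - 8 = -2)
r - n(42) = 4905 - 1*(-2) = 4905 + 2 = 4907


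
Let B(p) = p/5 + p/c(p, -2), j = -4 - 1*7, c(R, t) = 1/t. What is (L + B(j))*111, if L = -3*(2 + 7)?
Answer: -3996/5 ≈ -799.20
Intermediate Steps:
j = -11 (j = -4 - 7 = -11)
B(p) = -9*p/5 (B(p) = p/5 + p/(1/(-2)) = p*(⅕) + p/(-½) = p/5 + p*(-2) = p/5 - 2*p = -9*p/5)
L = -27 (L = -3*9 = -27)
(L + B(j))*111 = (-27 - 9/5*(-11))*111 = (-27 + 99/5)*111 = -36/5*111 = -3996/5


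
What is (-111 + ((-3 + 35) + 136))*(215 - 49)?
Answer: 9462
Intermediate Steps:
(-111 + ((-3 + 35) + 136))*(215 - 49) = (-111 + (32 + 136))*166 = (-111 + 168)*166 = 57*166 = 9462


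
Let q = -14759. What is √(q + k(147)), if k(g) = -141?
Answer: 10*I*√149 ≈ 122.07*I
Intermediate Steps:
√(q + k(147)) = √(-14759 - 141) = √(-14900) = 10*I*√149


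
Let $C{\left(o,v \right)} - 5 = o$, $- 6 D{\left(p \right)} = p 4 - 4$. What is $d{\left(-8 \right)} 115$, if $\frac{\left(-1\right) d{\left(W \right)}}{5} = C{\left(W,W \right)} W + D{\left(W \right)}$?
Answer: $-17250$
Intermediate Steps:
$D{\left(p \right)} = \frac{2}{3} - \frac{2 p}{3}$ ($D{\left(p \right)} = - \frac{p 4 - 4}{6} = - \frac{4 p - 4}{6} = - \frac{-4 + 4 p}{6} = \frac{2}{3} - \frac{2 p}{3}$)
$C{\left(o,v \right)} = 5 + o$
$d{\left(W \right)} = - \frac{10}{3} + \frac{10 W}{3} - 5 W \left(5 + W\right)$ ($d{\left(W \right)} = - 5 \left(\left(5 + W\right) W - \left(- \frac{2}{3} + \frac{2 W}{3}\right)\right) = - 5 \left(W \left(5 + W\right) - \left(- \frac{2}{3} + \frac{2 W}{3}\right)\right) = - 5 \left(\frac{2}{3} - \frac{2 W}{3} + W \left(5 + W\right)\right) = - \frac{10}{3} + \frac{10 W}{3} - 5 W \left(5 + W\right)$)
$d{\left(-8 \right)} 115 = \left(- \frac{10}{3} + \frac{10}{3} \left(-8\right) - - 40 \left(5 - 8\right)\right) 115 = \left(- \frac{10}{3} - \frac{80}{3} - \left(-40\right) \left(-3\right)\right) 115 = \left(- \frac{10}{3} - \frac{80}{3} - 120\right) 115 = \left(-150\right) 115 = -17250$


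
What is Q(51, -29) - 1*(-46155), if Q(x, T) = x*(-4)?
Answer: 45951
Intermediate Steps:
Q(x, T) = -4*x
Q(51, -29) - 1*(-46155) = -4*51 - 1*(-46155) = -204 + 46155 = 45951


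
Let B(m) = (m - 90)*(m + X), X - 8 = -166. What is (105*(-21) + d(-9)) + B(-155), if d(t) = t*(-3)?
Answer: 74507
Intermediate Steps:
X = -158 (X = 8 - 166 = -158)
d(t) = -3*t
B(m) = (-158 + m)*(-90 + m) (B(m) = (m - 90)*(m - 158) = (-90 + m)*(-158 + m) = (-158 + m)*(-90 + m))
(105*(-21) + d(-9)) + B(-155) = (105*(-21) - 3*(-9)) + (14220 + (-155)² - 248*(-155)) = (-2205 + 27) + (14220 + 24025 + 38440) = -2178 + 76685 = 74507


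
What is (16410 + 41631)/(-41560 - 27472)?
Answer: -58041/69032 ≈ -0.84078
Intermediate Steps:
(16410 + 41631)/(-41560 - 27472) = 58041/(-69032) = 58041*(-1/69032) = -58041/69032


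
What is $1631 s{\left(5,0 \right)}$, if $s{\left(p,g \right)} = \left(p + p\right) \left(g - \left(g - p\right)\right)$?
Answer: $81550$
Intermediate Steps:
$s{\left(p,g \right)} = 2 p^{2}$ ($s{\left(p,g \right)} = 2 p p = 2 p^{2}$)
$1631 s{\left(5,0 \right)} = 1631 \cdot 2 \cdot 5^{2} = 1631 \cdot 2 \cdot 25 = 1631 \cdot 50 = 81550$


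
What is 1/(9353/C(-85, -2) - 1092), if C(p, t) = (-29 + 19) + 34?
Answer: -24/16855 ≈ -0.0014239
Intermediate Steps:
C(p, t) = 24 (C(p, t) = -10 + 34 = 24)
1/(9353/C(-85, -2) - 1092) = 1/(9353/24 - 1092) = 1/(-16855/24) = -24/16855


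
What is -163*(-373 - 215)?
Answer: 95844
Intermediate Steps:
-163*(-373 - 215) = -163*(-588) = 95844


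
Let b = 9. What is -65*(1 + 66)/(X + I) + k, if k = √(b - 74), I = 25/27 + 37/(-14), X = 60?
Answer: -1646190/22031 + I*√65 ≈ -74.722 + 8.0623*I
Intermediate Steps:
I = -649/378 (I = 25*(1/27) + 37*(-1/14) = 25/27 - 37/14 = -649/378 ≈ -1.7169)
k = I*√65 (k = √(9 - 74) = √(-65) = I*√65 ≈ 8.0623*I)
-65*(1 + 66)/(X + I) + k = -65*(1 + 66)/(60 - 649/378) + I*√65 = -4355/22031/378 + I*√65 = -4355*378/22031 + I*√65 = -65*25326/22031 + I*√65 = -1646190/22031 + I*√65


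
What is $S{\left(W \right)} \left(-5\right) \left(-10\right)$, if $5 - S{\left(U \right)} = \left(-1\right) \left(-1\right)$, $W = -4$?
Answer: $200$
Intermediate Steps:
$S{\left(U \right)} = 4$ ($S{\left(U \right)} = 5 - \left(-1\right) \left(-1\right) = 5 - 1 = 4$)
$S{\left(W \right)} \left(-5\right) \left(-10\right) = 4 \left(-5\right) \left(-10\right) = \left(-20\right) \left(-10\right) = 200$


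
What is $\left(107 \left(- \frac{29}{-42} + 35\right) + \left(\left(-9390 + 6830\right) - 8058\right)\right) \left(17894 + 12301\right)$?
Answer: $- \frac{2874191595}{14} \approx -2.053 \cdot 10^{8}$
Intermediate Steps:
$\left(107 \left(- \frac{29}{-42} + 35\right) + \left(\left(-9390 + 6830\right) - 8058\right)\right) \left(17894 + 12301\right) = \left(107 \left(\left(-29\right) \left(- \frac{1}{42}\right) + 35\right) - 10618\right) 30195 = \left(107 \left(\frac{29}{42} + 35\right) - 10618\right) 30195 = \left(107 \cdot \frac{1499}{42} - 10618\right) 30195 = \left(\frac{160393}{42} - 10618\right) 30195 = \left(- \frac{285563}{42}\right) 30195 = - \frac{2874191595}{14}$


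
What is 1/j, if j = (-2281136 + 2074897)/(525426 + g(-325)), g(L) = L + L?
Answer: -524776/206239 ≈ -2.5445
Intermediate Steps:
g(L) = 2*L
j = -206239/524776 (j = (-2281136 + 2074897)/(525426 + 2*(-325)) = -206239/(525426 - 650) = -206239/524776 ≈ -0.39300)
1/j = 1/(-206239/524776) = -524776/206239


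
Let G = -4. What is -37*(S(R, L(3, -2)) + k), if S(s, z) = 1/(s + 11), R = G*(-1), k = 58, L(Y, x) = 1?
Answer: -32227/15 ≈ -2148.5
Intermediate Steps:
R = 4 (R = -4*(-1) = 4)
S(s, z) = 1/(11 + s)
-37*(S(R, L(3, -2)) + k) = -37*(1/(11 + 4) + 58) = -37*(1/15 + 58) = -37*871/15 = -32227/15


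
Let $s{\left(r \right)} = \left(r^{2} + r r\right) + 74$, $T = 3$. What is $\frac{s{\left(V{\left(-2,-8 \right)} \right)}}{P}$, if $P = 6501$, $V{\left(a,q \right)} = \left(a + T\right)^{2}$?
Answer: $\frac{76}{6501} \approx 0.011691$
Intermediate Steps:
$V{\left(a,q \right)} = \left(3 + a\right)^{2}$ ($V{\left(a,q \right)} = \left(a + 3\right)^{2} = \left(3 + a\right)^{2}$)
$s{\left(r \right)} = 74 + 2 r^{2}$ ($s{\left(r \right)} = \left(r^{2} + r^{2}\right) + 74 = 2 r^{2} + 74 = 74 + 2 r^{2}$)
$\frac{s{\left(V{\left(-2,-8 \right)} \right)}}{P} = \frac{74 + 2 \left(\left(3 - 2\right)^{2}\right)^{2}}{6501} = \left(74 + 2 \left(1^{2}\right)^{2}\right) \frac{1}{6501} = \left(74 + 2 \cdot 1^{2}\right) \frac{1}{6501} = \left(74 + 2 \cdot 1\right) \frac{1}{6501} = \left(74 + 2\right) \frac{1}{6501} = 76 \cdot \frac{1}{6501} = \frac{76}{6501}$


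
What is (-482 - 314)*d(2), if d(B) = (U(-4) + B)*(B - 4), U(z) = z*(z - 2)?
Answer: 41392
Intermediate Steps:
U(z) = z*(-2 + z)
d(B) = (-4 + B)*(24 + B) (d(B) = (-4*(-2 - 4) + B)*(B - 4) = (-4*(-6) + B)*(-4 + B) = (24 + B)*(-4 + B) = (-4 + B)*(24 + B))
(-482 - 314)*d(2) = (-482 - 314)*(-96 + 2² + 20*2) = -796*(-96 + 4 + 40) = -796*(-52) = 41392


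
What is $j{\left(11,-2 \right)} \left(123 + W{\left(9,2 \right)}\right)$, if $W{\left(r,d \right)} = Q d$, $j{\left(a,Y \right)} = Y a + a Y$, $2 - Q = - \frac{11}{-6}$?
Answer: $- \frac{16280}{3} \approx -5426.7$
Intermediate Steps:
$Q = \frac{1}{6}$ ($Q = 2 - - \frac{11}{-6} = 2 - \left(-11\right) \left(- \frac{1}{6}\right) = 2 - \frac{11}{6} = \frac{1}{6} \approx 0.16667$)
$j{\left(a,Y \right)} = 2 Y a$ ($j{\left(a,Y \right)} = Y a + Y a = 2 Y a$)
$W{\left(r,d \right)} = \frac{d}{6}$
$j{\left(11,-2 \right)} \left(123 + W{\left(9,2 \right)}\right) = 2 \left(-2\right) 11 \left(123 + \frac{1}{6} \cdot 2\right) = - 44 \left(123 + \frac{1}{3}\right) = \left(-44\right) \frac{370}{3} = - \frac{16280}{3}$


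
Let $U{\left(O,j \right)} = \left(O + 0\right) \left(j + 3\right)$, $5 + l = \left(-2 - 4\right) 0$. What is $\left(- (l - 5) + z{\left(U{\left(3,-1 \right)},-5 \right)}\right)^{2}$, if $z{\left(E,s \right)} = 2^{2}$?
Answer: $196$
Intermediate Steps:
$l = -5$ ($l = -5 + \left(-2 - 4\right) 0 = -5 - 0 = -5 + 0 = -5$)
$U{\left(O,j \right)} = O \left(3 + j\right)$
$z{\left(E,s \right)} = 4$
$\left(- (l - 5) + z{\left(U{\left(3,-1 \right)},-5 \right)}\right)^{2} = \left(- (-5 - 5) + 4\right)^{2} = \left(\left(-1\right) \left(-10\right) + 4\right)^{2} = \left(10 + 4\right)^{2} = 14^{2} = 196$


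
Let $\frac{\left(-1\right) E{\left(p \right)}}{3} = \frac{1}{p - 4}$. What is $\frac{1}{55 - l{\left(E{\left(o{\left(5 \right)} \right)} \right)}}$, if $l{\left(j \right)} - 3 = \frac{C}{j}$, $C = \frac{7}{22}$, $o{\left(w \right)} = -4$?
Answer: $\frac{33}{1688} \approx 0.01955$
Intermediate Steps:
$C = \frac{7}{22}$ ($C = 7 \cdot \frac{1}{22} = \frac{7}{22} \approx 0.31818$)
$E{\left(p \right)} = - \frac{3}{-4 + p}$ ($E{\left(p \right)} = - \frac{3}{p - 4} = - \frac{3}{-4 + p}$)
$l{\left(j \right)} = 3 + \frac{7}{22 j}$
$\frac{1}{55 - l{\left(E{\left(o{\left(5 \right)} \right)} \right)}} = \frac{1}{55 - \left(3 + \frac{7}{22 \left(- \frac{3}{-4 - 4}\right)}\right)} = \frac{1}{55 - \left(3 + \frac{7}{22 \left(- \frac{3}{-8}\right)}\right)} = \frac{1}{55 - \left(3 + \frac{7}{22 \left(\left(-3\right) \left(- \frac{1}{8}\right)\right)}\right)} = \frac{1}{55 - \left(3 + \frac{7}{22 \cdot \frac{3}{8}}\right)} = \frac{1}{55 - \left(3 + \frac{7}{22} \cdot \frac{8}{3}\right)} = \frac{1}{55 - \left(3 + \frac{28}{33}\right)} = \frac{1}{55 - \frac{127}{33}} = \frac{1}{\frac{1688}{33}} = \frac{33}{1688}$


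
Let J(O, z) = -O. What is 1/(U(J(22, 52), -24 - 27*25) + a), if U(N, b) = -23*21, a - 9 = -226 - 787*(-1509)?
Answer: 1/1186883 ≈ 8.4254e-7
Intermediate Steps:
a = 1187366 (a = 9 + (-226 - 787*(-1509)) = 9 + (-226 + 1187583) = 9 + 1187357 = 1187366)
U(N, b) = -483
1/(U(J(22, 52), -24 - 27*25) + a) = 1/(-483 + 1187366) = 1/1186883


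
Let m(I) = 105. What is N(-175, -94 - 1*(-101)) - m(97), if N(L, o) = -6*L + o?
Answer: 952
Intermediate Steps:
N(L, o) = o - 6*L
N(-175, -94 - 1*(-101)) - m(97) = ((-94 - 1*(-101)) - 6*(-175)) - 1*105 = ((-94 + 101) + 1050) - 105 = (7 + 1050) - 105 = 1057 - 105 = 952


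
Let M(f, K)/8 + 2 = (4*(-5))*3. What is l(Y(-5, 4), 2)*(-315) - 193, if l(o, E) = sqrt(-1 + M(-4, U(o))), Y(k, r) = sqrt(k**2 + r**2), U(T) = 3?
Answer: -193 - 315*I*sqrt(497) ≈ -193.0 - 7022.5*I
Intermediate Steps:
M(f, K) = -496 (M(f, K) = -16 + 8*((4*(-5))*3) = -16 + 8*(-20*3) = -16 + 8*(-60) = -16 - 480 = -496)
l(o, E) = I*sqrt(497) (l(o, E) = sqrt(-1 - 496) = sqrt(-497) = I*sqrt(497))
l(Y(-5, 4), 2)*(-315) - 193 = (I*sqrt(497))*(-315) - 193 = -315*I*sqrt(497) - 193 = -193 - 315*I*sqrt(497)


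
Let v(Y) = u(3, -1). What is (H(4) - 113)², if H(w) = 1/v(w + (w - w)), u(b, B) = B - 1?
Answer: 51529/4 ≈ 12882.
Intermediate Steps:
u(b, B) = -1 + B
v(Y) = -2 (v(Y) = -1 - 1 = -2)
H(w) = -½ (H(w) = 1/(-2) = -½)
(H(4) - 113)² = (-½ - 113)² = (-227/2)² = 51529/4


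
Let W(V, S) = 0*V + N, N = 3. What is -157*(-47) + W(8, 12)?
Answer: 7382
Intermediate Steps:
W(V, S) = 3 (W(V, S) = 0*V + 3 = 0 + 3 = 3)
-157*(-47) + W(8, 12) = -157*(-47) + 3 = 7379 + 3 = 7382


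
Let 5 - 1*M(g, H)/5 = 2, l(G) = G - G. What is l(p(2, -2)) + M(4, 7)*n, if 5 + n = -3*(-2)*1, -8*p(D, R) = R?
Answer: 15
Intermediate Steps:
p(D, R) = -R/8
l(G) = 0
M(g, H) = 15 (M(g, H) = 25 - 5*2 = 25 - 10 = 15)
n = 1 (n = -5 - 3*(-2)*1 = -5 + 6*1 = -5 + 6 = 1)
l(p(2, -2)) + M(4, 7)*n = 0 + 15*1 = 0 + 15 = 15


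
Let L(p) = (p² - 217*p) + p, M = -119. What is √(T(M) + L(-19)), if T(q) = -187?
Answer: √4278 ≈ 65.406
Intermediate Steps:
L(p) = p² - 216*p
√(T(M) + L(-19)) = √(-187 - 19*(-216 - 19)) = √(-187 - 19*(-235)) = √(-187 + 4465) = √4278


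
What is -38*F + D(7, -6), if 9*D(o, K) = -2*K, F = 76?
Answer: -8660/3 ≈ -2886.7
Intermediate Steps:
D(o, K) = -2*K/9 (D(o, K) = (-2*K)/9 = -2*K/9)
-38*F + D(7, -6) = -38*76 - 2/9*(-6) = -2888 + 4/3 = -8660/3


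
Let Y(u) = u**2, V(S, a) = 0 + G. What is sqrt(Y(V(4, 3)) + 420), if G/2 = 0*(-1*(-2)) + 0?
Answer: 2*sqrt(105) ≈ 20.494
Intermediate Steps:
G = 0 (G = 2*(0*(-1*(-2)) + 0) = 2*(0*2 + 0) = 2*(0 + 0) = 2*0 = 0)
V(S, a) = 0 (V(S, a) = 0 + 0 = 0)
sqrt(Y(V(4, 3)) + 420) = sqrt(0**2 + 420) = sqrt(0 + 420) = sqrt(420) = 2*sqrt(105)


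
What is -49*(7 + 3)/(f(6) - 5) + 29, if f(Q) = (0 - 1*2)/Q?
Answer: 967/8 ≈ 120.88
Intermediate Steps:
f(Q) = -2/Q (f(Q) = (0 - 2)/Q = -2/Q)
-49*(7 + 3)/(f(6) - 5) + 29 = -49*(7 + 3)/(-2/6 - 5) + 29 = -490/(-2*⅙ - 5) + 29 = -490/(-⅓ - 5) + 29 = -490/(-16/3) + 29 = -490*(-3)/16 + 29 = -49*(-15/8) + 29 = 735/8 + 29 = 967/8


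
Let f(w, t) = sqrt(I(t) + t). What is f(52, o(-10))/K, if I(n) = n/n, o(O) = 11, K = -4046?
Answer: -sqrt(3)/2023 ≈ -0.00085618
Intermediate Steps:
I(n) = 1
f(w, t) = sqrt(1 + t)
f(52, o(-10))/K = sqrt(1 + 11)/(-4046) = sqrt(12)*(-1/4046) = (2*sqrt(3))*(-1/4046) = -sqrt(3)/2023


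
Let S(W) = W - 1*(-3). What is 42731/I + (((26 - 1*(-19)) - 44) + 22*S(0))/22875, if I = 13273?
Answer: 75258532/23355375 ≈ 3.2223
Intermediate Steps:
S(W) = 3 + W (S(W) = W + 3 = 3 + W)
42731/I + (((26 - 1*(-19)) - 44) + 22*S(0))/22875 = 42731/13273 + (((26 - 1*(-19)) - 44) + 22*(3 + 0))/22875 = 42731*(1/13273) + (((26 + 19) - 44) + 22*3)*(1/22875) = 3287/1021 + ((45 - 44) + 66)*(1/22875) = 3287/1021 + (1 + 66)*(1/22875) = 3287/1021 + 67*(1/22875) = 3287/1021 + 67/22875 = 75258532/23355375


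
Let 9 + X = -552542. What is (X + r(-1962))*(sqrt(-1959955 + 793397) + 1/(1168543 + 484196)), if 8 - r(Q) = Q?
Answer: -183527/550913 - 550581*I*sqrt(1166558) ≈ -0.33313 - 5.9467e+8*I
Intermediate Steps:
X = -552551 (X = -9 - 552542 = -552551)
r(Q) = 8 - Q
(X + r(-1962))*(sqrt(-1959955 + 793397) + 1/(1168543 + 484196)) = (-552551 + (8 - 1*(-1962)))*(sqrt(-1959955 + 793397) + 1/(1168543 + 484196)) = (-552551 + (8 + 1962))*(sqrt(-1166558) + 1/1652739) = (-552551 + 1970)*(I*sqrt(1166558) + 1/1652739) = -550581*(1/1652739 + I*sqrt(1166558)) = -183527/550913 - 550581*I*sqrt(1166558)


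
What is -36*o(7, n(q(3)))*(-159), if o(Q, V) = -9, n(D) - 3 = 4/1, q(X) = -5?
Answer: -51516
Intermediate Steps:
n(D) = 7 (n(D) = 3 + 4/1 = 3 + 4*1 = 3 + 4 = 7)
-36*o(7, n(q(3)))*(-159) = -36*(-9)*(-159) = 324*(-159) = -51516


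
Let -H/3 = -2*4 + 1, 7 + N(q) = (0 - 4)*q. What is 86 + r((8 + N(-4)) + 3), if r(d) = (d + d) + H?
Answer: 147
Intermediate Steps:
N(q) = -7 - 4*q (N(q) = -7 + (0 - 4)*q = -7 - 4*q)
H = 21 (H = -3*(-2*4 + 1) = -3*(-8 + 1) = -3*(-7) = 21)
r(d) = 21 + 2*d (r(d) = (d + d) + 21 = 2*d + 21 = 21 + 2*d)
86 + r((8 + N(-4)) + 3) = 86 + (21 + 2*((8 + (-7 - 4*(-4))) + 3)) = 86 + (21 + 2*((8 + (-7 + 16)) + 3)) = 86 + (21 + 2*((8 + 9) + 3)) = 86 + (21 + 2*(17 + 3)) = 86 + (21 + 2*20) = 86 + (21 + 40) = 86 + 61 = 147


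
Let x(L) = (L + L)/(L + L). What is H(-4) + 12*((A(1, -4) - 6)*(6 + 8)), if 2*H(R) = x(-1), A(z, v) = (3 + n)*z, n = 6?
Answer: 1009/2 ≈ 504.50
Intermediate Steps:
x(L) = 1 (x(L) = (2*L)/((2*L)) = (2*L)*(1/(2*L)) = 1)
A(z, v) = 9*z (A(z, v) = (3 + 6)*z = 9*z)
H(R) = ½ (H(R) = (½)*1 = ½)
H(-4) + 12*((A(1, -4) - 6)*(6 + 8)) = ½ + 12*((9*1 - 6)*(6 + 8)) = ½ + 12*((9 - 6)*14) = ½ + 12*(3*14) = ½ + 12*42 = ½ + 504 = 1009/2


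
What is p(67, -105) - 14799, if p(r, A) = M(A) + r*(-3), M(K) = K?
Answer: -15105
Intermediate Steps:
p(r, A) = A - 3*r (p(r, A) = A + r*(-3) = A - 3*r)
p(67, -105) - 14799 = (-105 - 3*67) - 14799 = (-105 - 201) - 14799 = -306 - 14799 = -15105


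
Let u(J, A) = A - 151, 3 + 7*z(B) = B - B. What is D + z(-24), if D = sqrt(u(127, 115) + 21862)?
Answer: -3/7 + sqrt(21826) ≈ 147.31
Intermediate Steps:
z(B) = -3/7 (z(B) = -3/7 + (B - B)/7 = -3/7 + (1/7)*0 = -3/7 + 0 = -3/7)
u(J, A) = -151 + A
D = sqrt(21826) (D = sqrt((-151 + 115) + 21862) = sqrt(-36 + 21862) = sqrt(21826) ≈ 147.74)
D + z(-24) = sqrt(21826) - 3/7 = -3/7 + sqrt(21826)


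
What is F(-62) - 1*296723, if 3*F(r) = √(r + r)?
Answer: -296723 + 2*I*√31/3 ≈ -2.9672e+5 + 3.7118*I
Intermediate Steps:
F(r) = √2*√r/3 (F(r) = √(r + r)/3 = √(2*r)/3 = (√2*√r)/3 = √2*√r/3)
F(-62) - 1*296723 = √2*√(-62)/3 - 1*296723 = √2*(I*√62)/3 - 296723 = 2*I*√31/3 - 296723 = -296723 + 2*I*√31/3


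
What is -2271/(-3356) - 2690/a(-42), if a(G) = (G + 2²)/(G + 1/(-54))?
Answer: -5119763767/1721628 ≈ -2973.8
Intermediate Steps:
a(G) = (4 + G)/(-1/54 + G) (a(G) = (G + 4)/(G - 1/54) = (4 + G)/(-1/54 + G))
-2271/(-3356) - 2690/a(-42) = -2271/(-3356) - 2690*(-1 + 54*(-42))/(54*(4 - 42)) = -2271*(-1/3356) - 2690/(54*(-38)/(-1 - 2268)) = 2271/3356 - 2690/(54*(-38)/(-2269)) = 2271/3356 - 2690/(54*(-1/2269)*(-38)) = 2271/3356 - 2690/2052/2269 = 2271/3356 - 2690*2269/2052 = 2271/3356 - 3051805/1026 = -5119763767/1721628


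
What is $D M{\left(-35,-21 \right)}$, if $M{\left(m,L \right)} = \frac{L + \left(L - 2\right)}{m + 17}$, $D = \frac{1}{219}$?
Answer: $\frac{22}{1971} \approx 0.011162$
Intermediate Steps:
$D = \frac{1}{219} \approx 0.0045662$
$M{\left(m,L \right)} = \frac{-2 + 2 L}{17 + m}$ ($M{\left(m,L \right)} = \frac{L + \left(L - 2\right)}{17 + m} = \frac{L + \left(-2 + L\right)}{17 + m} = \frac{-2 + 2 L}{17 + m}$)
$D M{\left(-35,-21 \right)} = \frac{2 \frac{1}{17 - 35} \left(-1 - 21\right)}{219} = \frac{2 \frac{1}{-18} \left(-22\right)}{219} = \frac{2 \left(- \frac{1}{18}\right) \left(-22\right)}{219} = \frac{1}{219} \cdot \frac{22}{9} = \frac{22}{1971}$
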